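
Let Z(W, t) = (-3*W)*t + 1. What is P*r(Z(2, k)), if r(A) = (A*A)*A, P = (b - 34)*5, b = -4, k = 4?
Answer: 2311730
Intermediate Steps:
Z(W, t) = 1 - 3*W*t (Z(W, t) = -3*W*t + 1 = 1 - 3*W*t)
P = -190 (P = (-4 - 34)*5 = -38*5 = -190)
r(A) = A³ (r(A) = A²*A = A³)
P*r(Z(2, k)) = -190*(1 - 3*2*4)³ = -190*(1 - 24)³ = -190*(-23)³ = -190*(-12167) = 2311730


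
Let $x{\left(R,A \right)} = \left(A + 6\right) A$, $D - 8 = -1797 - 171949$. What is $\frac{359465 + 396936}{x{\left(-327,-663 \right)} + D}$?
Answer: $\frac{756401}{261853} \approx 2.8886$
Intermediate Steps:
$D = -173738$ ($D = 8 - 173746 = -173738$)
$x{\left(R,A \right)} = A \left(6 + A\right)$ ($x{\left(R,A \right)} = \left(6 + A\right) A = A \left(6 + A\right)$)
$\frac{359465 + 396936}{x{\left(-327,-663 \right)} + D} = \frac{359465 + 396936}{- 663 \left(6 - 663\right) - 173738} = \frac{756401}{\left(-663\right) \left(-657\right) - 173738} = \frac{756401}{435591 - 173738} = \frac{756401}{261853}$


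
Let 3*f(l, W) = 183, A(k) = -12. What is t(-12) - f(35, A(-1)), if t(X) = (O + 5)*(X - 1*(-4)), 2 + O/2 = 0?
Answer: -69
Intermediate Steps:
O = -4 (O = -4 + 2*0 = -4 + 0 = -4)
f(l, W) = 61 (f(l, W) = (⅓)*183 = 61)
t(X) = 4 + X (t(X) = (-4 + 5)*(X - 1*(-4)) = 1*(X + 4) = 1*(4 + X) = 4 + X)
t(-12) - f(35, A(-1)) = (4 - 12) - 1*61 = -8 - 61 = -69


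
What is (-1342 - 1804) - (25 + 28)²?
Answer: -5955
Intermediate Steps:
(-1342 - 1804) - (25 + 28)² = -3146 - 1*53² = -3146 - 1*2809 = -3146 - 2809 = -5955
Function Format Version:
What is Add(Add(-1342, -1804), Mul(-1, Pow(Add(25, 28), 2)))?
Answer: -5955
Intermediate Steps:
Add(Add(-1342, -1804), Mul(-1, Pow(Add(25, 28), 2))) = Add(-3146, Mul(-1, Pow(53, 2))) = Add(-3146, Mul(-1, 2809)) = Add(-3146, -2809) = -5955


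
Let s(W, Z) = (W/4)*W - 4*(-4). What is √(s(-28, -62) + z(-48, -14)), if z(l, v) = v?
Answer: 3*√22 ≈ 14.071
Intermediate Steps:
s(W, Z) = 16 + W²/4 (s(W, Z) = (W*(¼))*W + 16 = (W/4)*W + 16 = W²/4 + 16 = 16 + W²/4)
√(s(-28, -62) + z(-48, -14)) = √((16 + (¼)*(-28)²) - 14) = √((16 + (¼)*784) - 14) = √((16 + 196) - 14) = √(212 - 14) = √198 = 3*√22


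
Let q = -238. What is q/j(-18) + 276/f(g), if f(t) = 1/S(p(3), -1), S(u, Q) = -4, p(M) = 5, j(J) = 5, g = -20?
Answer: -5758/5 ≈ -1151.6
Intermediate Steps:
f(t) = -1/4 (f(t) = 1/(-4) = -1/4)
q/j(-18) + 276/f(g) = -238/5 + 276/(-1/4) = -238*1/5 + 276*(-4) = -238/5 - 1104 = -5758/5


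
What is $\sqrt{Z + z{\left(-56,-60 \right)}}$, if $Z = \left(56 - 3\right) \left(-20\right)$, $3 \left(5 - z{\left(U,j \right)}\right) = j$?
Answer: $3 i \sqrt{115} \approx 32.171 i$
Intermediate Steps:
$z{\left(U,j \right)} = 5 - \frac{j}{3}$
$Z = -1060$ ($Z = 53 \left(-20\right) = -1060$)
$\sqrt{Z + z{\left(-56,-60 \right)}} = \sqrt{-1060 + \left(5 - -20\right)} = \sqrt{-1060 + \left(5 + 20\right)} = \sqrt{-1060 + 25} = \sqrt{-1035} = 3 i \sqrt{115}$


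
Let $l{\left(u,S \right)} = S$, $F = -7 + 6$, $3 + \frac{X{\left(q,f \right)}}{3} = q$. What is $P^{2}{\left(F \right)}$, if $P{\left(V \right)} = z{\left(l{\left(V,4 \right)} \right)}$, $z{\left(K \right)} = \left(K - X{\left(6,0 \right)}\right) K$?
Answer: $400$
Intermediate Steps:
$X{\left(q,f \right)} = -9 + 3 q$
$F = -1$
$z{\left(K \right)} = K \left(-9 + K\right)$ ($z{\left(K \right)} = \left(K - \left(-9 + 3 \cdot 6\right)\right) K = \left(K - \left(-9 + 18\right)\right) K = \left(K - 9\right) K = \left(-9 + K\right) K = K \left(-9 + K\right)$)
$P{\left(V \right)} = -20$ ($P{\left(V \right)} = 4 \left(-9 + 4\right) = 4 \left(-5\right) = -20$)
$P^{2}{\left(F \right)} = \left(-20\right)^{2} = 400$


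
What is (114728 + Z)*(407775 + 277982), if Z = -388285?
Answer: -187593627649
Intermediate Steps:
(114728 + Z)*(407775 + 277982) = (114728 - 388285)*(407775 + 277982) = -273557*685757 = -187593627649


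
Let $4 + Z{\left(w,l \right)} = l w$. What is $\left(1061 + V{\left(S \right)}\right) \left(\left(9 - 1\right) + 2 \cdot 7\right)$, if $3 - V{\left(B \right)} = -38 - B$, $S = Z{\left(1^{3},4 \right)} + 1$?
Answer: $24266$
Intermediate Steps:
$Z{\left(w,l \right)} = -4 + l w$
$S = 1$ ($S = \left(-4 + 4 \cdot 1^{3}\right) + 1 = \left(-4 + 4 \cdot 1\right) + 1 = \left(-4 + 4\right) + 1 = 0 + 1 = 1$)
$V{\left(B \right)} = 41 + B$ ($V{\left(B \right)} = 3 - \left(-38 - B\right) = 3 + \left(38 + B\right) = 41 + B$)
$\left(1061 + V{\left(S \right)}\right) \left(\left(9 - 1\right) + 2 \cdot 7\right) = \left(1061 + \left(41 + 1\right)\right) \left(\left(9 - 1\right) + 2 \cdot 7\right) = \left(1061 + 42\right) \left(\left(9 - 1\right) + 14\right) = 1103 \left(8 + 14\right) = 1103 \cdot 22 = 24266$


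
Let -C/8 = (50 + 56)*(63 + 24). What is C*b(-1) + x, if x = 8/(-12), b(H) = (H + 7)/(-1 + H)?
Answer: 663982/3 ≈ 2.2133e+5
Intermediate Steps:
b(H) = (7 + H)/(-1 + H)
x = -⅔ (x = 8*(-1/12) = -⅔ ≈ -0.66667)
C = -73776 (C = -8*(50 + 56)*(63 + 24) = -848*87 = -8*9222 = -73776)
C*b(-1) + x = -73776*(7 - 1)/(-1 - 1) - ⅔ = -73776*6/(-2) - ⅔ = -(-36888)*6 - ⅔ = -73776*(-3) - ⅔ = 221328 - ⅔ = 663982/3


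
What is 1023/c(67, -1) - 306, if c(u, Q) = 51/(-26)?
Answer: -14068/17 ≈ -827.53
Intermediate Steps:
c(u, Q) = -51/26 (c(u, Q) = 51*(-1/26) = -51/26)
1023/c(67, -1) - 306 = 1023/(-51/26) - 306 = 1023*(-26/51) - 306 = -8866/17 - 306 = -14068/17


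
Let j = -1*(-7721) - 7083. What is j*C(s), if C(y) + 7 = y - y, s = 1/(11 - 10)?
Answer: -4466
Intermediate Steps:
s = 1 (s = 1/1 = 1)
C(y) = -7 (C(y) = -7 + (y - y) = -7 + 0 = -7)
j = 638 (j = 7721 - 7083 = 638)
j*C(s) = 638*(-7) = -4466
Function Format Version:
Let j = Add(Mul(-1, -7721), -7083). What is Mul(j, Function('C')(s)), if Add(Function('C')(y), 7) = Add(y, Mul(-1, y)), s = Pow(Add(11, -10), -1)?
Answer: -4466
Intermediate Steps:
s = 1 (s = Pow(1, -1) = 1)
Function('C')(y) = -7 (Function('C')(y) = Add(-7, Add(y, Mul(-1, y))) = Add(-7, 0) = -7)
j = 638 (j = Add(7721, -7083) = 638)
Mul(j, Function('C')(s)) = Mul(638, -7) = -4466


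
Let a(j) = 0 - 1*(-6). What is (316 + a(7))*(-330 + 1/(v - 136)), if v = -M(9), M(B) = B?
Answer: -15408022/145 ≈ -1.0626e+5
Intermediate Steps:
a(j) = 6 (a(j) = 0 + 6 = 6)
v = -9 (v = -1*9 = -9)
(316 + a(7))*(-330 + 1/(v - 136)) = (316 + 6)*(-330 + 1/(-9 - 136)) = 322*(-330 + 1/(-145)) = 322*(-330 - 1/145) = 322*(-47851/145) = -15408022/145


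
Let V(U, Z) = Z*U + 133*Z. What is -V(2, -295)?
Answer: 39825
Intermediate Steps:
V(U, Z) = 133*Z + U*Z (V(U, Z) = U*Z + 133*Z = 133*Z + U*Z)
-V(2, -295) = -(-295)*(133 + 2) = -(-295)*135 = -1*(-39825) = 39825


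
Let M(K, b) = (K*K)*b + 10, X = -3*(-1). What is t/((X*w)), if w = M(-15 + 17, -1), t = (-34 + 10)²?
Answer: 32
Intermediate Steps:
X = 3
M(K, b) = 10 + b*K² (M(K, b) = K²*b + 10 = b*K² + 10 = 10 + b*K²)
t = 576 (t = (-24)² = 576)
w = 6 (w = 10 - (-15 + 17)² = 10 - 1*2² = 10 - 1*4 = 10 - 4 = 6)
t/((X*w)) = 576/((3*6)) = 576/18 = 576*(1/18) = 32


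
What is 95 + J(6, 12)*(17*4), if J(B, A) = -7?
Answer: -381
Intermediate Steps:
95 + J(6, 12)*(17*4) = 95 - 119*4 = 95 - 7*68 = 95 - 476 = -381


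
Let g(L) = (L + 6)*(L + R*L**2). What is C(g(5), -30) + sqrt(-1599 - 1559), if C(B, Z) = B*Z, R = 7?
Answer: -59400 + I*sqrt(3158) ≈ -59400.0 + 56.196*I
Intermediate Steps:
g(L) = (6 + L)*(L + 7*L**2) (g(L) = (L + 6)*(L + 7*L**2) = (6 + L)*(L + 7*L**2))
C(g(5), -30) + sqrt(-1599 - 1559) = (5*(6 + 7*5**2 + 43*5))*(-30) + sqrt(-1599 - 1559) = (5*(6 + 7*25 + 215))*(-30) + sqrt(-3158) = (5*(6 + 175 + 215))*(-30) + I*sqrt(3158) = (5*396)*(-30) + I*sqrt(3158) = 1980*(-30) + I*sqrt(3158) = -59400 + I*sqrt(3158)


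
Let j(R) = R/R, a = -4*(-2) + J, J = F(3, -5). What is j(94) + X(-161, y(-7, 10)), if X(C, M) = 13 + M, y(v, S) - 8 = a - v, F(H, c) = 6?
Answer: 43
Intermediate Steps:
J = 6
a = 14 (a = -4*(-2) + 6 = 8 + 6 = 14)
j(R) = 1
y(v, S) = 22 - v (y(v, S) = 8 + (14 - v) = 22 - v)
j(94) + X(-161, y(-7, 10)) = 1 + (13 + (22 - 1*(-7))) = 1 + (13 + (22 + 7)) = 1 + (13 + 29) = 1 + 42 = 43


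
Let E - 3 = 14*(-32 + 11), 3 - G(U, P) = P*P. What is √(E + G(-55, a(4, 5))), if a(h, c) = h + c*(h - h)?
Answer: 4*I*√19 ≈ 17.436*I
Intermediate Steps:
a(h, c) = h (a(h, c) = h + c*0 = h + 0 = h)
G(U, P) = 3 - P² (G(U, P) = 3 - P*P = 3 - P²)
E = -291 (E = 3 + 14*(-32 + 11) = 3 + 14*(-21) = 3 - 294 = -291)
√(E + G(-55, a(4, 5))) = √(-291 + (3 - 1*4²)) = √(-291 + (3 - 1*16)) = √(-291 + (3 - 16)) = √(-291 - 13) = √(-304) = 4*I*√19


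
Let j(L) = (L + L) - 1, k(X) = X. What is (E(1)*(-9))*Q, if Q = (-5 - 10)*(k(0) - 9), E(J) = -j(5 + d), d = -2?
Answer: 6075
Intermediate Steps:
j(L) = -1 + 2*L (j(L) = 2*L - 1 = -1 + 2*L)
E(J) = -5 (E(J) = -(-1 + 2*(5 - 2)) = -(-1 + 2*3) = -(-1 + 6) = -1*5 = -5)
Q = 135 (Q = (-5 - 10)*(0 - 9) = -15*(-9) = 135)
(E(1)*(-9))*Q = -5*(-9)*135 = 45*135 = 6075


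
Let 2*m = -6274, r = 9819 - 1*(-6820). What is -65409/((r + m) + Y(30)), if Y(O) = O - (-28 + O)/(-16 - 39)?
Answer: -3597495/744262 ≈ -4.8336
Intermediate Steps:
r = 16639 (r = 9819 + 6820 = 16639)
m = -3137 (m = (1/2)*(-6274) = -3137)
Y(O) = -28/55 + 56*O/55 (Y(O) = O - (-28 + O)/(-55) = O - (-28 + O)*(-1)/55 = O - (28/55 - O/55) = O + (-28/55 + O/55) = -28/55 + 56*O/55)
-65409/((r + m) + Y(30)) = -65409/((16639 - 3137) + (-28/55 + (56/55)*30)) = -65409/(13502 + (-28/55 + 336/11)) = -65409/(13502 + 1652/55) = -65409/744262/55 = -65409*55/744262 = -3597495/744262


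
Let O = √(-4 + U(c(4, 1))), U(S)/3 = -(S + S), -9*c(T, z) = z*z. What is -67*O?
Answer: -67*I*√30/3 ≈ -122.32*I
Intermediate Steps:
c(T, z) = -z²/9 (c(T, z) = -z*z/9 = -z²/9)
U(S) = -6*S (U(S) = 3*(-(S + S)) = 3*(-2*S) = -6*S)
O = I*√30/3 (O = √(-4 - (-2)*1²/3) = √(-4 - (-2)/3) = √(-4 - 6*(-⅑)) = √(-4 + ⅔) = √(-10/3) = I*√30/3 ≈ 1.8257*I)
-67*O = -67*I*√30/3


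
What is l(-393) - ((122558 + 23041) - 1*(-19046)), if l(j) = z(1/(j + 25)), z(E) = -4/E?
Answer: -163173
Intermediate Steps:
l(j) = -100 - 4*j (l(j) = -(100 + 4*j) = -4*(25 + j) = -100 - 4*j)
l(-393) - ((122558 + 23041) - 1*(-19046)) = (-100 - 4*(-393)) - ((122558 + 23041) - 1*(-19046)) = (-100 + 1572) - (145599 + 19046) = 1472 - 1*164645 = 1472 - 164645 = -163173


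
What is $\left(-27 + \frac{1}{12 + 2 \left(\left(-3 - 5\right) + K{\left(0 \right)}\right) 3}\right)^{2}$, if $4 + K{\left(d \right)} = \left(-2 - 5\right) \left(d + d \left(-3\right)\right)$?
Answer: $\frac{2627641}{3600} \approx 729.9$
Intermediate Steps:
$K{\left(d \right)} = -4 + 14 d$ ($K{\left(d \right)} = -4 + \left(-2 - 5\right) \left(d + d \left(-3\right)\right) = -4 - 7 \left(d - 3 d\right) = -4 - 7 \left(- 2 d\right) = -4 + 14 d$)
$\left(-27 + \frac{1}{12 + 2 \left(\left(-3 - 5\right) + K{\left(0 \right)}\right) 3}\right)^{2} = \left(-27 + \frac{1}{12 + 2 \left(\left(-3 - 5\right) + \left(-4 + 14 \cdot 0\right)\right) 3}\right)^{2} = \left(-27 + \frac{1}{12 + 2 \left(-8 + \left(-4 + 0\right)\right) 3}\right)^{2} = \left(-27 + \frac{1}{12 + 2 \left(-8 - 4\right) 3}\right)^{2} = \left(-27 + \frac{1}{12 + 2 \left(-12\right) 3}\right)^{2} = \left(-27 + \frac{1}{12 - 72}\right)^{2} = \left(-27 + \frac{1}{-60}\right)^{2} = \left(-27 - \frac{1}{60}\right)^{2} = \left(- \frac{1621}{60}\right)^{2} = \frac{2627641}{3600}$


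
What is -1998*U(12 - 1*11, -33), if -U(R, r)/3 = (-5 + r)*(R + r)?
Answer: 7288704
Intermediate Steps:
U(R, r) = -3*(-5 + r)*(R + r)
-1998*U(12 - 1*11, -33) = -1998*(-3*(-33)² + 15*(12 - 1*11) + 15*(-33) - 3*(12 - 1*11)*(-33)) = -1998*(-3*1089 + 15*(12 - 11) - 495 - 3*(12 - 11)*(-33)) = -1998*(-3267 + 15*1 - 495 - 3*1*(-33)) = -1998*(-3267 + 15 - 495 + 99) = -1998*(-3648) = 7288704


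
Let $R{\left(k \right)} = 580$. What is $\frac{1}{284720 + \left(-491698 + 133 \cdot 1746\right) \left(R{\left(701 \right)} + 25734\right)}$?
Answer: $- \frac{1}{6827672000} \approx -1.4646 \cdot 10^{-10}$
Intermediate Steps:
$\frac{1}{284720 + \left(-491698 + 133 \cdot 1746\right) \left(R{\left(701 \right)} + 25734\right)} = \frac{1}{284720 + \left(-491698 + 133 \cdot 1746\right) \left(580 + 25734\right)} = \frac{1}{284720 + \left(-491698 + 232218\right) 26314} = \frac{1}{284720 - 6827956720} = \frac{1}{-6827672000} = - \frac{1}{6827672000}$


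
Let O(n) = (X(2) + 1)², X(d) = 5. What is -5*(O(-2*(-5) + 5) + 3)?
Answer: -195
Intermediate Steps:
O(n) = 36 (O(n) = (5 + 1)² = 6² = 36)
-5*(O(-2*(-5) + 5) + 3) = -5*(36 + 3) = -5*39 = -195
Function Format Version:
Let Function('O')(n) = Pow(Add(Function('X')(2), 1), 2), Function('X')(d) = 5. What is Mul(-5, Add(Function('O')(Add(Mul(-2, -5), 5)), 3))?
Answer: -195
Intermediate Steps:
Function('O')(n) = 36 (Function('O')(n) = Pow(Add(5, 1), 2) = Pow(6, 2) = 36)
Mul(-5, Add(Function('O')(Add(Mul(-2, -5), 5)), 3)) = Mul(-5, Add(36, 3)) = Mul(-5, 39) = -195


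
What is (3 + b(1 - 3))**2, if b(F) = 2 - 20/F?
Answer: 225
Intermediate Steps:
b(F) = 2 - 20/F
(3 + b(1 - 3))**2 = (3 + (2 - 20/(1 - 3)))**2 = (3 + (2 - 20/(-2)))**2 = (3 + (2 - 20*(-1/2)))**2 = (3 + (2 + 10))**2 = (3 + 12)**2 = 15**2 = 225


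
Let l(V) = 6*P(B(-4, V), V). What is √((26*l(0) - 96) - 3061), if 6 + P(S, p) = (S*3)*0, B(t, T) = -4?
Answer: I*√4093 ≈ 63.977*I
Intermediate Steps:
P(S, p) = -6 (P(S, p) = -6 + (S*3)*0 = -6 + (3*S)*0 = -6 + 0 = -6)
l(V) = -36 (l(V) = 6*(-6) = -36)
√((26*l(0) - 96) - 3061) = √((26*(-36) - 96) - 3061) = √((-936 - 96) - 3061) = √(-1032 - 3061) = √(-4093) = I*√4093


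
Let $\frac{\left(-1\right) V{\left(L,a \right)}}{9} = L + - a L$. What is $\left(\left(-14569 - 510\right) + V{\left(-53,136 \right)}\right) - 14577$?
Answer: $-94051$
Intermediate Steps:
$V{\left(L,a \right)} = - 9 L + 9 L a$ ($V{\left(L,a \right)} = - 9 \left(L + - a L\right) = - 9 \left(L - L a\right) = - 9 L + 9 L a$)
$\left(\left(-14569 - 510\right) + V{\left(-53,136 \right)}\right) - 14577 = \left(\left(-14569 - 510\right) + 9 \left(-53\right) \left(-1 + 136\right)\right) - 14577 = \left(-15079 + 9 \left(-53\right) 135\right) - 14577 = \left(-15079 - 64395\right) - 14577 = -79474 - 14577 = -94051$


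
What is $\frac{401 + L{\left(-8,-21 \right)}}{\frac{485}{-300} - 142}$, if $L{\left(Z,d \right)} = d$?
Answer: $- \frac{22800}{8617} \approx -2.6459$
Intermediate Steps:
$\frac{401 + L{\left(-8,-21 \right)}}{\frac{485}{-300} - 142} = \frac{401 - 21}{\frac{485}{-300} - 142} = \frac{380}{485 \left(- \frac{1}{300}\right) - 142} = \frac{380}{- \frac{97}{60} - 142} = \frac{380}{- \frac{8617}{60}} = 380 \left(- \frac{60}{8617}\right) = - \frac{22800}{8617}$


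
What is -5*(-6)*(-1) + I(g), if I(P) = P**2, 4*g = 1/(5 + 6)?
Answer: -58079/1936 ≈ -29.999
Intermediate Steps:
g = 1/44 (g = 1/(4*(5 + 6)) = (1/4)/11 = (1/4)*(1/11) = 1/44 ≈ 0.022727)
-5*(-6)*(-1) + I(g) = -5*(-6)*(-1) + (1/44)**2 = 30*(-1) + 1/1936 = -30 + 1/1936 = -58079/1936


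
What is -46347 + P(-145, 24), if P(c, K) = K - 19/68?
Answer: -3149983/68 ≈ -46323.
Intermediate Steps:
P(c, K) = -19/68 + K (P(c, K) = K - 19/68 = -19/68 + K)
-46347 + P(-145, 24) = -46347 + (-19/68 + 24) = -46347 + 1613/68 = -3149983/68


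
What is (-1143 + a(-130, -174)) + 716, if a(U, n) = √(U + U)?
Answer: -427 + 2*I*√65 ≈ -427.0 + 16.125*I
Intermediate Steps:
a(U, n) = √2*√U (a(U, n) = √(2*U) = √2*√U)
(-1143 + a(-130, -174)) + 716 = (-1143 + √2*√(-130)) + 716 = (-1143 + √2*(I*√130)) + 716 = (-1143 + 2*I*√65) + 716 = -427 + 2*I*√65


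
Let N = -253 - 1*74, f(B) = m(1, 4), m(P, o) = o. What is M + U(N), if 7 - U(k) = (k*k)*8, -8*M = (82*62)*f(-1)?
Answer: -857967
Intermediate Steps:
f(B) = 4
M = -2542 (M = -82*62*4/8 = -1271*4/2 = -⅛*20336 = -2542)
N = -327 (N = -253 - 74 = -327)
U(k) = 7 - 8*k² (U(k) = 7 - k*k*8 = 7 - k²*8 = 7 - 8*k²)
M + U(N) = -2542 + (7 - 8*(-327)²) = -2542 + (7 - 8*106929) = -2542 + (7 - 855432) = -2542 - 855425 = -857967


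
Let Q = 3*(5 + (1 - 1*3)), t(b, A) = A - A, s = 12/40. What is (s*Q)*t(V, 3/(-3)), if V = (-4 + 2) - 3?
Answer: 0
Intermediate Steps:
V = -5 (V = -2 - 3 = -5)
s = 3/10 (s = 12*(1/40) = 3/10 ≈ 0.30000)
t(b, A) = 0
Q = 9 (Q = 3*(5 + (1 - 3)) = 3*(5 - 2) = 3*3 = 9)
(s*Q)*t(V, 3/(-3)) = ((3/10)*9)*0 = (27/10)*0 = 0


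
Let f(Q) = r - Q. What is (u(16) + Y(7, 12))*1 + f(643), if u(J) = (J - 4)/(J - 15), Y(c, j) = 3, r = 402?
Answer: -226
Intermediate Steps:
f(Q) = 402 - Q
u(J) = (-4 + J)/(-15 + J)
(u(16) + Y(7, 12))*1 + f(643) = ((-4 + 16)/(-15 + 16) + 3)*1 + (402 - 1*643) = (12/1 + 3)*1 + (402 - 643) = (1*12 + 3)*1 - 241 = (12 + 3)*1 - 241 = 15*1 - 241 = 15 - 241 = -226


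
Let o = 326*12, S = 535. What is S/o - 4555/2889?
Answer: -5424515/3767256 ≈ -1.4399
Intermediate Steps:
o = 3912
S/o - 4555/2889 = 535/3912 - 4555/2889 = -5424515/3767256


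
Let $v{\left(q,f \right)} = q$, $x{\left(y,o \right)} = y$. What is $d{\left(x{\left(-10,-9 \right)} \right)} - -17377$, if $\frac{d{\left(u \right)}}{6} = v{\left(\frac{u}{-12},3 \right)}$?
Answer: $17382$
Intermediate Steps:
$d{\left(u \right)} = - \frac{u}{2}$ ($d{\left(u \right)} = 6 \frac{u}{-12} = 6 u \left(- \frac{1}{12}\right) = 6 \left(- \frac{u}{12}\right) = - \frac{u}{2}$)
$d{\left(x{\left(-10,-9 \right)} \right)} - -17377 = \left(- \frac{1}{2}\right) \left(-10\right) - -17377 = 5 + 17377 = 17382$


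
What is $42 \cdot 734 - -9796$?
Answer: $40624$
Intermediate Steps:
$42 \cdot 734 - -9796 = 30828 + 9796 = 40624$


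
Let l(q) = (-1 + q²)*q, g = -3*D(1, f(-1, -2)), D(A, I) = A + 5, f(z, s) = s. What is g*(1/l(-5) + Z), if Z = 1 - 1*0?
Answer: -357/20 ≈ -17.850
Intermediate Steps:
D(A, I) = 5 + A
g = -18 (g = -3*(5 + 1) = -3*6 = -18)
l(q) = q*(-1 + q²)
Z = 1 (Z = 1 + 0 = 1)
g*(1/l(-5) + Z) = -18*(1/((-5)³ - 1*(-5)) + 1) = -18*(1/(-125 + 5) + 1) = -18*(1/(-120) + 1) = -18*(-1/120 + 1) = -18*119/120 = -357/20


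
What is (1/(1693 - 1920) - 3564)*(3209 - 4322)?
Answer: 900449277/227 ≈ 3.9667e+6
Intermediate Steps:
(1/(1693 - 1920) - 3564)*(3209 - 4322) = (1/(-227) - 3564)*(-1113) = (-1/227 - 3564)*(-1113) = -809029/227*(-1113) = 900449277/227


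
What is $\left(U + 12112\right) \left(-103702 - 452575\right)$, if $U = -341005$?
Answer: $182955611361$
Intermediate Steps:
$\left(U + 12112\right) \left(-103702 - 452575\right) = \left(-341005 + 12112\right) \left(-103702 - 452575\right) = \left(-328893\right) \left(-556277\right) = 182955611361$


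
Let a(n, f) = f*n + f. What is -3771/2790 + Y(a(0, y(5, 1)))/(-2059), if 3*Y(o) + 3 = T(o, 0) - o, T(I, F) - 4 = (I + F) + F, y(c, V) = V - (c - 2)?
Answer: -2588473/1914870 ≈ -1.3518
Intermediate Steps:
y(c, V) = 2 + V - c (y(c, V) = V - (-2 + c) = V + (2 - c) = 2 + V - c)
T(I, F) = 4 + I + 2*F (T(I, F) = 4 + ((I + F) + F) = 4 + ((F + I) + F) = 4 + (I + 2*F) = 4 + I + 2*F)
a(n, f) = f + f*n
Y(o) = 1/3 (Y(o) = -1 + ((4 + o + 2*0) - o)/3 = -1 + ((4 + o + 0) - o)/3 = -1 + ((4 + o) - o)/3 = -1 + (1/3)*4 = -1 + 4/3 = 1/3)
-3771/2790 + Y(a(0, y(5, 1)))/(-2059) = -3771/2790 + (1/3)/(-2059) = -3771*1/2790 + (1/3)*(-1/2059) = -419/310 - 1/6177 = -2588473/1914870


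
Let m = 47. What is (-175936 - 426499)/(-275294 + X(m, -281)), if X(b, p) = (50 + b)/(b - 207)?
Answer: 96389600/44047137 ≈ 2.1883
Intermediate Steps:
X(b, p) = (50 + b)/(-207 + b)
(-175936 - 426499)/(-275294 + X(m, -281)) = (-175936 - 426499)/(-275294 + (50 + 47)/(-207 + 47)) = -602435/(-275294 + 97/(-160)) = -602435/(-275294 - 1/160*97) = -602435/(-275294 - 97/160) = -602435/(-44047137/160) = -602435*(-160/44047137) = 96389600/44047137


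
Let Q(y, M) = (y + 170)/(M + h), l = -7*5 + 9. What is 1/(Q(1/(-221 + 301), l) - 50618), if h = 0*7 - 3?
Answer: -80/4049909 ≈ -1.9754e-5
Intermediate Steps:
h = -3 (h = 0 - 3 = -3)
l = -26 (l = -35 + 9 = -26)
Q(y, M) = (170 + y)/(-3 + M) (Q(y, M) = (y + 170)/(M - 3) = (170 + y)/(-3 + M))
1/(Q(1/(-221 + 301), l) - 50618) = 1/((170 + 1/(-221 + 301))/(-3 - 26) - 50618) = 1/((170 + 1/80)/(-29) - 50618) = 1/(-(170 + 1/80)/29 - 50618) = 1/(-1/29*13601/80 - 50618) = 1/(-469/80 - 50618) = 1/(-4049909/80) = -80/4049909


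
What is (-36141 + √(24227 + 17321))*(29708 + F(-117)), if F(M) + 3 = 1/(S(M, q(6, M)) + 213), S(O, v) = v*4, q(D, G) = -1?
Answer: -224375832786/209 + 12416692*√10387/209 ≈ -1.0675e+9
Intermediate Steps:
S(O, v) = 4*v
F(M) = -626/209 (F(M) = -3 + 1/(4*(-1) + 213) = -3 + 1/(-4 + 213) = -3 + 1/209 = -626/209)
(-36141 + √(24227 + 17321))*(29708 + F(-117)) = (-36141 + √(24227 + 17321))*(29708 - 626/209) = (-36141 + √41548)*(6208346/209) = (-36141 + 2*√10387)*(6208346/209) = -224375832786/209 + 12416692*√10387/209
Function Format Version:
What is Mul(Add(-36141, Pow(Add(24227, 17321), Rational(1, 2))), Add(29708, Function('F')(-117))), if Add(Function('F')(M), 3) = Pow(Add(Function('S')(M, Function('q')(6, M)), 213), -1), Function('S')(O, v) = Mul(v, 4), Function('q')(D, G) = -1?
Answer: Add(Rational(-224375832786, 209), Mul(Rational(12416692, 209), Pow(10387, Rational(1, 2)))) ≈ -1.0675e+9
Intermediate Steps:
Function('S')(O, v) = Mul(4, v)
Function('F')(M) = Rational(-626, 209) (Function('F')(M) = Add(-3, Pow(Add(Mul(4, -1), 213), -1)) = Add(-3, Pow(Add(-4, 213), -1)) = Add(-3, Pow(209, -1)) = Add(-3, Rational(1, 209)) = Rational(-626, 209))
Mul(Add(-36141, Pow(Add(24227, 17321), Rational(1, 2))), Add(29708, Function('F')(-117))) = Mul(Add(-36141, Pow(Add(24227, 17321), Rational(1, 2))), Add(29708, Rational(-626, 209))) = Mul(Add(-36141, Pow(41548, Rational(1, 2))), Rational(6208346, 209)) = Mul(Add(-36141, Mul(2, Pow(10387, Rational(1, 2)))), Rational(6208346, 209)) = Add(Rational(-224375832786, 209), Mul(Rational(12416692, 209), Pow(10387, Rational(1, 2))))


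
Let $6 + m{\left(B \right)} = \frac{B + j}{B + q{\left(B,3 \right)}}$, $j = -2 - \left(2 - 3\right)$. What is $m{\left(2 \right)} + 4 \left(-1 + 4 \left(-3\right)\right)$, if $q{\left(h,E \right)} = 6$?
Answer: $- \frac{463}{8} \approx -57.875$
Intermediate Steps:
$j = -1$ ($j = -2 - \left(2 - 3\right) = -2 - -1 = -2 + 1 = -1$)
$m{\left(B \right)} = -6 + \frac{-1 + B}{6 + B}$ ($m{\left(B \right)} = -6 + \frac{B - 1}{B + 6} = -6 + \frac{-1 + B}{6 + B}$)
$m{\left(2 \right)} + 4 \left(-1 + 4 \left(-3\right)\right) = \frac{-37 - 10}{6 + 2} + 4 \left(-1 + 4 \left(-3\right)\right) = \frac{-37 - 10}{8} + 4 \left(-1 - 12\right) = \frac{1}{8} \left(-47\right) + 4 \left(-13\right) = - \frac{47}{8} - 52 = - \frac{463}{8}$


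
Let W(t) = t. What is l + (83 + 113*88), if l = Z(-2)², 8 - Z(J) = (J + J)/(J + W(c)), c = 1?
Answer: 10043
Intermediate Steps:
Z(J) = 8 - 2*J/(1 + J) (Z(J) = 8 - (J + J)/(J + 1) = 8 - 2*J/(1 + J))
l = 16 (l = (2*(4 + 3*(-2))/(1 - 2))² = (2*(4 - 6)/(-1))² = (2*(-1)*(-2))² = 4² = 16)
l + (83 + 113*88) = 16 + (83 + 113*88) = 16 + (83 + 9944) = 16 + 10027 = 10043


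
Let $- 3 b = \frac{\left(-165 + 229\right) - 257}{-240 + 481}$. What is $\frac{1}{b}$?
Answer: $\frac{723}{193} \approx 3.7461$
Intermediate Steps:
$b = \frac{193}{723}$ ($b = - \frac{\left(\left(-165 + 229\right) - 257\right) \frac{1}{-240 + 481}}{3} = - \frac{\left(64 - 257\right) \frac{1}{241}}{3} = - \frac{\left(-193\right) \frac{1}{241}}{3} = \left(- \frac{1}{3}\right) \left(- \frac{193}{241}\right) = \frac{193}{723} \approx 0.26694$)
$\frac{1}{b} = \frac{1}{\frac{193}{723}} = \frac{723}{193}$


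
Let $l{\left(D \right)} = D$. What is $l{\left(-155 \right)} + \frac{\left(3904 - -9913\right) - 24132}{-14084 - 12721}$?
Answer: $- \frac{828892}{5361} \approx -154.62$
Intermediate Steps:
$l{\left(-155 \right)} + \frac{\left(3904 - -9913\right) - 24132}{-14084 - 12721} = -155 + \frac{\left(3904 - -9913\right) - 24132}{-14084 - 12721} = -155 + \frac{\left(3904 + 9913\right) - 24132}{-26805} = -155 + \left(13817 - 24132\right) \left(- \frac{1}{26805}\right) = -155 - - \frac{2063}{5361} = -155 + \frac{2063}{5361} = - \frac{828892}{5361}$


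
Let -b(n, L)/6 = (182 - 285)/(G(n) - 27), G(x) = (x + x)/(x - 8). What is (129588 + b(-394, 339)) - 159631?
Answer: -151330637/5033 ≈ -30068.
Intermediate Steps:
G(x) = 2*x/(-8 + x) (G(x) = (2*x)/(-8 + x) = 2*x/(-8 + x))
b(n, L) = 618/(-27 + 2*n/(-8 + n)) (b(n, L) = -6*(182 - 285)/(2*n/(-8 + n) - 27) = -(-618)/(-27 + 2*n/(-8 + n)) = 618/(-27 + 2*n/(-8 + n)))
(129588 + b(-394, 339)) - 159631 = (129588 + 618*(-8 - 394)/(216 - 25*(-394))) - 159631 = (129588 + 618*(-402)/(216 + 9850)) - 159631 = (129588 + 618*(-402)/10066) - 159631 = (129588 + 618*(1/10066)*(-402)) - 159631 = (129588 - 124218/5033) - 159631 = 652092186/5033 - 159631 = -151330637/5033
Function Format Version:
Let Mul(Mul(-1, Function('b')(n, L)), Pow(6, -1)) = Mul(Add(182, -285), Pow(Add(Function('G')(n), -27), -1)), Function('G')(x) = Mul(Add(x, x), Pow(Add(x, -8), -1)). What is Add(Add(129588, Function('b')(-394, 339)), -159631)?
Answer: Rational(-151330637, 5033) ≈ -30068.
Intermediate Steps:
Function('G')(x) = Mul(2, x, Pow(Add(-8, x), -1)) (Function('G')(x) = Mul(Mul(2, x), Pow(Add(-8, x), -1)) = Mul(2, x, Pow(Add(-8, x), -1)))
Function('b')(n, L) = Mul(618, Pow(Add(-27, Mul(2, n, Pow(Add(-8, n), -1))), -1)) (Function('b')(n, L) = Mul(-6, Mul(Add(182, -285), Pow(Add(Mul(2, n, Pow(Add(-8, n), -1)), -27), -1))) = Mul(-6, Mul(-103, Pow(Add(-27, Mul(2, n, Pow(Add(-8, n), -1))), -1))) = Mul(618, Pow(Add(-27, Mul(2, n, Pow(Add(-8, n), -1))), -1)))
Add(Add(129588, Function('b')(-394, 339)), -159631) = Add(Add(129588, Mul(618, Pow(Add(216, Mul(-25, -394)), -1), Add(-8, -394))), -159631) = Add(Add(129588, Mul(618, Pow(Add(216, 9850), -1), -402)), -159631) = Add(Add(129588, Mul(618, Pow(10066, -1), -402)), -159631) = Add(Add(129588, Mul(618, Rational(1, 10066), -402)), -159631) = Add(Add(129588, Rational(-124218, 5033)), -159631) = Add(Rational(652092186, 5033), -159631) = Rational(-151330637, 5033)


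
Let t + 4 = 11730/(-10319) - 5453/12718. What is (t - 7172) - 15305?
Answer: -173561493697/7719826 ≈ -22483.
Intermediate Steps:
t = -42964695/7719826 (t = -4 + (11730/(-10319) - 5453/12718) = -4 + (11730*(-1/10319) - 5453*1/12718) = -4 + (-690/607 - 5453/12718) = -4 - 12085391/7719826 = -42964695/7719826 ≈ -5.5655)
(t - 7172) - 15305 = (-42964695/7719826 - 7172) - 15305 = -55409556767/7719826 - 15305 = -173561493697/7719826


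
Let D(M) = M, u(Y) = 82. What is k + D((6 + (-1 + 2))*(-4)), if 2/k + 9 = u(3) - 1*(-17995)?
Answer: -252951/9034 ≈ -28.000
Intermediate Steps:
k = 1/9034 (k = 2/(-9 + (82 - 1*(-17995))) = 2/(-9 + (82 + 17995)) = 2/(-9 + 18077) = 2/18068 = 2*(1/18068) = 1/9034 ≈ 0.00011069)
k + D((6 + (-1 + 2))*(-4)) = 1/9034 + (6 + (-1 + 2))*(-4) = 1/9034 + (6 + 1)*(-4) = 1/9034 + 7*(-4) = 1/9034 - 28 = -252951/9034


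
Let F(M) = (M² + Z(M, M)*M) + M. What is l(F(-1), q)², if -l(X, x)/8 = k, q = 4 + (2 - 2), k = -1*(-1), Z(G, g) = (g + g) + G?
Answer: 64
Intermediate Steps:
Z(G, g) = G + 2*g (Z(G, g) = 2*g + G = G + 2*g)
F(M) = M + 4*M² (F(M) = (M² + (M + 2*M)*M) + M = (M² + (3*M)*M) + M = (M² + 3*M²) + M = 4*M² + M = M + 4*M²)
k = 1
q = 4 (q = 4 + 0 = 4)
l(X, x) = -8 (l(X, x) = -8*1 = -8)
l(F(-1), q)² = (-8)² = 64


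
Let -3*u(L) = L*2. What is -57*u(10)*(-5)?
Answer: -1900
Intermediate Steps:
u(L) = -2*L/3 (u(L) = -L*2/3 = -2*L/3)
-57*u(10)*(-5) = -(-38)*10*(-5) = -57*(-20/3)*(-5) = 380*(-5) = -1900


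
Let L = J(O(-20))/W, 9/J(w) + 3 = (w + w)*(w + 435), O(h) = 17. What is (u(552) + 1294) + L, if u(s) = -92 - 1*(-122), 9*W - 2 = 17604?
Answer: 358163435641/270516190 ≈ 1324.0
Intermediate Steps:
W = 17606/9 (W = 2/9 + (⅑)*17604 = 2/9 + 1956 = 17606/9 ≈ 1956.2)
J(w) = 9/(-3 + 2*w*(435 + w)) (J(w) = 9/(-3 + (w + w)*(w + 435)) = 9/(-3 + (2*w)*(435 + w)) = 9/(-3 + 2*w*(435 + w)))
u(s) = 30 (u(s) = -92 + 122 = 30)
L = 81/270516190 (L = (9/(-3 + 2*17² + 870*17))/(17606/9) = (9/(-3 + 2*289 + 14790))*(9/17606) = (9/(-3 + 578 + 14790))*(9/17606) = (9/15365)*(9/17606) = 81/270516190 ≈ 2.9943e-7)
(u(552) + 1294) + L = (30 + 1294) + 81/270516190 = 1324 + 81/270516190 = 358163435641/270516190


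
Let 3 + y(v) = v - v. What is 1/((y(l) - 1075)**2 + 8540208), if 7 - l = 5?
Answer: 1/9702292 ≈ 1.0307e-7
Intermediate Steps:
l = 2 (l = 7 - 1*5 = 7 - 5 = 2)
y(v) = -3 (y(v) = -3 + (v - v) = -3 + 0 = -3)
1/((y(l) - 1075)**2 + 8540208) = 1/((-3 - 1075)**2 + 8540208) = 1/((-1078)**2 + 8540208) = 1/(1162084 + 8540208) = 1/9702292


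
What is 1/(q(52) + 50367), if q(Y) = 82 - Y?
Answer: 1/50397 ≈ 1.9842e-5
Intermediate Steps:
1/(q(52) + 50367) = 1/((82 - 1*52) + 50367) = 1/((82 - 52) + 50367) = 1/(30 + 50367) = 1/50397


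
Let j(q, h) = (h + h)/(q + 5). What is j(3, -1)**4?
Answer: 1/256 ≈ 0.0039063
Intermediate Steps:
j(q, h) = 2*h/(5 + q) (j(q, h) = (2*h)/(5 + q) = 2*h/(5 + q))
j(3, -1)**4 = (2*(-1)/(5 + 3))**4 = (2*(-1)/8)**4 = (2*(-1)*(1/8))**4 = (-1/4)**4 = 1/256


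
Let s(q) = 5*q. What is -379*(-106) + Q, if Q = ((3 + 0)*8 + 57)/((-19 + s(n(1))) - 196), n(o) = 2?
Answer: 8235589/205 ≈ 40174.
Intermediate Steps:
Q = -81/205 (Q = ((3 + 0)*8 + 57)/((-19 + 5*2) - 196) = (3*8 + 57)/((-19 + 10) - 196) = (24 + 57)/(-9 - 196) = 81/(-205) = 81*(-1/205) = -81/205 ≈ -0.39512)
-379*(-106) + Q = -379*(-106) - 81/205 = 40174 - 81/205 = 8235589/205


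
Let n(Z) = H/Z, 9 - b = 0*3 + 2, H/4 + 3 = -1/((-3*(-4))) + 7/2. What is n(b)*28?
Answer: 20/3 ≈ 6.6667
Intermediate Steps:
H = 5/3 (H = -12 + 4*(-1/((-3*(-4))) + 7/2) = -12 + 4*(-1/12 + 7*(1/2)) = -12 + 4*(-1*1/12 + 7/2) = -12 + 4*(-1/12 + 7/2) = -12 + 4*(41/12) = -12 + 41/3 = 5/3 ≈ 1.6667)
b = 7 (b = 9 - (0*3 + 2) = 9 - (0 + 2) = 9 - 1*2 = 9 - 2 = 7)
n(Z) = 5/(3*Z)
n(b)*28 = ((5/3)/7)*28 = ((5/3)*(1/7))*28 = (5/21)*28 = 20/3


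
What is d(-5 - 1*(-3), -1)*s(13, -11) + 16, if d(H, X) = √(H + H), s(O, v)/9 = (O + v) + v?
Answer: 16 - 162*I ≈ 16.0 - 162.0*I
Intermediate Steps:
s(O, v) = 9*O + 18*v (s(O, v) = 9*((O + v) + v) = 9*(O + 2*v) = 9*O + 18*v)
d(H, X) = √2*√H (d(H, X) = √(2*H) = √2*√H)
d(-5 - 1*(-3), -1)*s(13, -11) + 16 = (√2*√(-5 - 1*(-3)))*(9*13 + 18*(-11)) + 16 = (√2*√(-5 + 3))*(117 - 198) + 16 = (√2*√(-2))*(-81) + 16 = (√2*(I*√2))*(-81) + 16 = (2*I)*(-81) + 16 = -162*I + 16 = 16 - 162*I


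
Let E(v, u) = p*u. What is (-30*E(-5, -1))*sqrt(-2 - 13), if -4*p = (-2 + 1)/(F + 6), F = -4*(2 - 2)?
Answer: 5*I*sqrt(15)/4 ≈ 4.8412*I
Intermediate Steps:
F = 0 (F = -4*0 = 0)
p = 1/24 (p = -(-2 + 1)/(4*(0 + 6)) = -(-1)/(4*6) = -1/4*(-1/6) = 1/24 ≈ 0.041667)
E(v, u) = u/24
(-30*E(-5, -1))*sqrt(-2 - 13) = (-5*(-1)/4)*sqrt(-2 - 13) = (-30*(-1/24))*sqrt(-15) = 5*(I*sqrt(15))/4 = 5*I*sqrt(15)/4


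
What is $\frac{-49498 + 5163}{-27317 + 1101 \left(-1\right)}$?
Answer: $\frac{44335}{28418} \approx 1.5601$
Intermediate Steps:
$\frac{-49498 + 5163}{-27317 + 1101 \left(-1\right)} = - \frac{44335}{-27317 - 1101} = - \frac{44335}{-28418} = \left(-44335\right) \left(- \frac{1}{28418}\right) = \frac{44335}{28418}$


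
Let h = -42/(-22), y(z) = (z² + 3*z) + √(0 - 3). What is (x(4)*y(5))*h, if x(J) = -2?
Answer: -1680/11 - 42*I*√3/11 ≈ -152.73 - 6.6133*I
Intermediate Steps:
y(z) = z² + 3*z + I*√3 (y(z) = (z² + 3*z) + √(-3) = (z² + 3*z) + I*√3 = z² + 3*z + I*√3)
h = 21/11 (h = -42*(-1/22) = 21/11 ≈ 1.9091)
(x(4)*y(5))*h = -2*(5² + 3*5 + I*√3)*(21/11) = -2*(25 + 15 + I*√3)*(21/11) = -2*(40 + I*√3)*(21/11) = (-80 - 2*I*√3)*(21/11) = -1680/11 - 42*I*√3/11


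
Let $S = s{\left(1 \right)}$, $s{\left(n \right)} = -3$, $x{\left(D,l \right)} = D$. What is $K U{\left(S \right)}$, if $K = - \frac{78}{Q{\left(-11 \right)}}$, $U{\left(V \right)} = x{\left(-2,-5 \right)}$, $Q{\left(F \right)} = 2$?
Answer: $78$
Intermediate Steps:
$S = -3$
$U{\left(V \right)} = -2$
$K = -39$ ($K = - \frac{78}{2} = \left(-78\right) \frac{1}{2} = -39$)
$K U{\left(S \right)} = \left(-39\right) \left(-2\right) = 78$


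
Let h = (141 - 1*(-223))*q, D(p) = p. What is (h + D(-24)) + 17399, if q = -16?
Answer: 11551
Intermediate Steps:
h = -5824 (h = (141 - 1*(-223))*(-16) = (141 + 223)*(-16) = 364*(-16) = -5824)
(h + D(-24)) + 17399 = (-5824 - 24) + 17399 = -5848 + 17399 = 11551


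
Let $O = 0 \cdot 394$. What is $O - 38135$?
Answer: $-38135$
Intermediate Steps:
$O = 0$
$O - 38135 = 0 - 38135 = -38135$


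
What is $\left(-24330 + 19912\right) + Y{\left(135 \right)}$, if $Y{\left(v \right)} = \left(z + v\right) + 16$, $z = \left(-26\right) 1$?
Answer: $-4293$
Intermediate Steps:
$z = -26$
$Y{\left(v \right)} = -10 + v$ ($Y{\left(v \right)} = \left(-26 + v\right) + 16 = -10 + v$)
$\left(-24330 + 19912\right) + Y{\left(135 \right)} = \left(-24330 + 19912\right) + \left(-10 + 135\right) = -4418 + 125 = -4293$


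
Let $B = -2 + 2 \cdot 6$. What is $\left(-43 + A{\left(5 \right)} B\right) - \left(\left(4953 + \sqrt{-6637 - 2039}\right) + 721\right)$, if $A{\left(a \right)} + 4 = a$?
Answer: $-5707 - 6 i \sqrt{241} \approx -5707.0 - 93.145 i$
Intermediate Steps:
$B = 10$ ($B = -2 + 12 = 10$)
$A{\left(a \right)} = -4 + a$
$\left(-43 + A{\left(5 \right)} B\right) - \left(\left(4953 + \sqrt{-6637 - 2039}\right) + 721\right) = \left(-43 + \left(-4 + 5\right) 10\right) - \left(\left(4953 + \sqrt{-6637 - 2039}\right) + 721\right) = \left(-43 + 1 \cdot 10\right) - \left(\left(4953 + \sqrt{-8676}\right) + 721\right) = \left(-43 + 10\right) - \left(\left(4953 + 6 i \sqrt{241}\right) + 721\right) = -33 - \left(5674 + 6 i \sqrt{241}\right) = -5707 - 6 i \sqrt{241}$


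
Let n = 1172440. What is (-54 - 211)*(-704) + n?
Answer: 1359000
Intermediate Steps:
(-54 - 211)*(-704) + n = (-54 - 211)*(-704) + 1172440 = -265*(-704) + 1172440 = 186560 + 1172440 = 1359000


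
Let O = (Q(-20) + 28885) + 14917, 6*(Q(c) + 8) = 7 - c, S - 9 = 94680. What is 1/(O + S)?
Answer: 2/276975 ≈ 7.2209e-6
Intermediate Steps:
S = 94689 (S = 9 + 94680 = 94689)
Q(c) = -41/6 - c/6 (Q(c) = -8 + (7 - c)/6 = -8 + (7/6 - c/6) = -41/6 - c/6)
O = 87597/2 (O = ((-41/6 - ⅙*(-20)) + 28885) + 14917 = ((-41/6 + 10/3) + 28885) + 14917 = (-7/2 + 28885) + 14917 = 57763/2 + 14917 = 87597/2 ≈ 43799.)
1/(O + S) = 1/(87597/2 + 94689) = 1/(276975/2) = 2/276975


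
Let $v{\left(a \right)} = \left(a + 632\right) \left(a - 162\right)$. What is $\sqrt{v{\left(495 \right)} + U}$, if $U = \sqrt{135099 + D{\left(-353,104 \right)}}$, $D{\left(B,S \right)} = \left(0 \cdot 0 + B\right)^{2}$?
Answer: $\sqrt{375291 + 2 \sqrt{64927}} \approx 613.03$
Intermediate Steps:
$D{\left(B,S \right)} = B^{2}$ ($D{\left(B,S \right)} = \left(0 + B\right)^{2} = B^{2}$)
$v{\left(a \right)} = \left(-162 + a\right) \left(632 + a\right)$ ($v{\left(a \right)} = \left(632 + a\right) \left(-162 + a\right) = \left(-162 + a\right) \left(632 + a\right)$)
$U = 2 \sqrt{64927}$ ($U = \sqrt{135099 + \left(-353\right)^{2}} = \sqrt{135099 + 124609} = \sqrt{259708} = 2 \sqrt{64927} \approx 509.62$)
$\sqrt{v{\left(495 \right)} + U} = \sqrt{\left(-102384 + 495^{2} + 470 \cdot 495\right) + 2 \sqrt{64927}} = \sqrt{\left(-102384 + 245025 + 232650\right) + 2 \sqrt{64927}} = \sqrt{375291 + 2 \sqrt{64927}}$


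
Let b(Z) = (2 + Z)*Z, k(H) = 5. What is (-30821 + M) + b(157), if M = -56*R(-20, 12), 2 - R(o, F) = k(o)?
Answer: -5690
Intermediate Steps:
R(o, F) = -3 (R(o, F) = 2 - 1*5 = 2 - 5 = -3)
b(Z) = Z*(2 + Z)
M = 168 (M = -56*(-3) = 168)
(-30821 + M) + b(157) = (-30821 + 168) + 157*(2 + 157) = -30653 + 157*159 = -30653 + 24963 = -5690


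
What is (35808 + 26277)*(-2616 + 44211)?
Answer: 2582425575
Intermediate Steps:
(35808 + 26277)*(-2616 + 44211) = 62085*41595 = 2582425575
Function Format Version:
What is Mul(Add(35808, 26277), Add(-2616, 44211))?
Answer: 2582425575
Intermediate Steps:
Mul(Add(35808, 26277), Add(-2616, 44211)) = Mul(62085, 41595) = 2582425575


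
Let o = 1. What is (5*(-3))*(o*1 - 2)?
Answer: 15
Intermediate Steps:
(5*(-3))*(o*1 - 2) = (5*(-3))*(1*1 - 2) = -15*(1 - 2) = -15*(-1) = 15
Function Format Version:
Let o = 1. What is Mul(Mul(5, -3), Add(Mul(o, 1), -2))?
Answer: 15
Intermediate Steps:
Mul(Mul(5, -3), Add(Mul(o, 1), -2)) = Mul(Mul(5, -3), Add(Mul(1, 1), -2)) = Mul(-15, Add(1, -2)) = Mul(-15, -1) = 15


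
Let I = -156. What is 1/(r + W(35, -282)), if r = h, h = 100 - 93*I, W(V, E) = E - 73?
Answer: 1/14253 ≈ 7.0161e-5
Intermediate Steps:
W(V, E) = -73 + E
h = 14608 (h = 100 - 93*(-156) = 100 + 14508 = 14608)
r = 14608
1/(r + W(35, -282)) = 1/(14608 + (-73 - 282)) = 1/(14608 - 355) = 1/14253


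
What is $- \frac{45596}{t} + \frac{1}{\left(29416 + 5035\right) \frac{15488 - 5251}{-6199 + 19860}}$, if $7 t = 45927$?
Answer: $- \frac{16080474517831}{2313899933607} \approx -6.9495$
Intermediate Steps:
$t = 6561$ ($t = \frac{1}{7} \cdot 45927 = 6561$)
$- \frac{45596}{t} + \frac{1}{\left(29416 + 5035\right) \frac{15488 - 5251}{-6199 + 19860}} = - \frac{45596}{6561} + \frac{1}{\left(29416 + 5035\right) \frac{15488 - 5251}{-6199 + 19860}} = \left(-45596\right) \frac{1}{6561} + \frac{1}{34451 \cdot \frac{10237}{13661}} = - \frac{45596}{6561} + \frac{1}{34451 \cdot 10237 \cdot \frac{1}{13661}} = - \frac{45596}{6561} + \frac{1}{34451 \cdot \frac{10237}{13661}} = - \frac{45596}{6561} + \frac{1}{34451} \cdot \frac{13661}{10237} = - \frac{45596}{6561} + \frac{13661}{352674887} = - \frac{16080474517831}{2313899933607}$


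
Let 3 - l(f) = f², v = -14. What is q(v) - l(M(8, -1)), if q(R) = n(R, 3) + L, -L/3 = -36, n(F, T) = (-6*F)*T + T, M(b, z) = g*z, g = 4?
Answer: 376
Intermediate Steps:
M(b, z) = 4*z
n(F, T) = T - 6*F*T (n(F, T) = -6*F*T + T = T - 6*F*T)
L = 108 (L = -3*(-36) = 108)
l(f) = 3 - f²
q(R) = 111 - 18*R (q(R) = 3*(1 - 6*R) + 108 = (3 - 18*R) + 108 = 111 - 18*R)
q(v) - l(M(8, -1)) = (111 - 18*(-14)) - (3 - (4*(-1))²) = (111 + 252) - (3 - 1*(-4)²) = 363 - (3 - 1*16) = 363 - (3 - 16) = 363 - 1*(-13) = 363 + 13 = 376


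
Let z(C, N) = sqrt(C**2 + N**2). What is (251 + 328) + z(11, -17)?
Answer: 579 + sqrt(410) ≈ 599.25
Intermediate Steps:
(251 + 328) + z(11, -17) = (251 + 328) + sqrt(11**2 + (-17)**2) = 579 + sqrt(121 + 289) = 579 + sqrt(410)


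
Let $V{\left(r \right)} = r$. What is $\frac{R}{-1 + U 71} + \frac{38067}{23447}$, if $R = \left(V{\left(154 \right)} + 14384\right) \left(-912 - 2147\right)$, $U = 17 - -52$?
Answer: $- \frac{521271241254}{57421703} \approx -9078.0$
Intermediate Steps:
$U = 69$ ($U = 17 + 52 = 69$)
$R = -44471742$ ($R = \left(154 + 14384\right) \left(-912 - 2147\right) = 14538 \left(-3059\right) = -44471742$)
$\frac{R}{-1 + U 71} + \frac{38067}{23447} = - \frac{44471742}{-1 + 69 \cdot 71} + \frac{38067}{23447} = - \frac{44471742}{-1 + 4899} + 38067 \cdot \frac{1}{23447} = - \frac{44471742}{4898} + \frac{38067}{23447} = \left(-44471742\right) \frac{1}{4898} + \frac{38067}{23447} = - \frac{22235871}{2449} + \frac{38067}{23447} = - \frac{521271241254}{57421703}$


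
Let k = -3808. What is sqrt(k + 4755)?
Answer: sqrt(947) ≈ 30.773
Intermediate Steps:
sqrt(k + 4755) = sqrt(-3808 + 4755) = sqrt(947)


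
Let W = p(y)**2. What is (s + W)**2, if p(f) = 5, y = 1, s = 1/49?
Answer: 1503076/2401 ≈ 626.02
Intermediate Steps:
s = 1/49 ≈ 0.020408
W = 25 (W = 5**2 = 25)
(s + W)**2 = (1/49 + 25)**2 = (1226/49)**2 = 1503076/2401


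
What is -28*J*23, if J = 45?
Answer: -28980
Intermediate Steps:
-28*J*23 = -28*45*23 = -1260*23 = -28980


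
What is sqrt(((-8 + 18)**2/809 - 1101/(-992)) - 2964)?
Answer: I*sqrt(119260831237114)/200632 ≈ 54.431*I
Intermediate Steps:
sqrt(((-8 + 18)**2/809 - 1101/(-992)) - 2964) = sqrt((10**2*(1/809) - 1101*(-1/992)) - 2964) = sqrt((100*(1/809) + 1101/992) - 2964) = sqrt((100/809 + 1101/992) - 2964) = sqrt(989909/802528 - 2964) = sqrt(-2377703083/802528) = I*sqrt(119260831237114)/200632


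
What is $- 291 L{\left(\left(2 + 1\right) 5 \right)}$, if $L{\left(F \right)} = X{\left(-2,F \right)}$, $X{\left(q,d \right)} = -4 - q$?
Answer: $582$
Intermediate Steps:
$L{\left(F \right)} = -2$ ($L{\left(F \right)} = -4 - -2 = -4 + 2 = -2$)
$- 291 L{\left(\left(2 + 1\right) 5 \right)} = \left(-291\right) \left(-2\right) = 582$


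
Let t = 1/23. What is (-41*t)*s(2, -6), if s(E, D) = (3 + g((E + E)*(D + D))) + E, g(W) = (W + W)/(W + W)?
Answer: -246/23 ≈ -10.696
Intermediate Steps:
g(W) = 1 (g(W) = (2*W)/((2*W)) = (2*W)*(1/(2*W)) = 1)
t = 1/23 ≈ 0.043478
s(E, D) = 4 + E (s(E, D) = (3 + 1) + E = 4 + E)
(-41*t)*s(2, -6) = (-41*1/23)*(4 + 2) = -41/23*6 = -246/23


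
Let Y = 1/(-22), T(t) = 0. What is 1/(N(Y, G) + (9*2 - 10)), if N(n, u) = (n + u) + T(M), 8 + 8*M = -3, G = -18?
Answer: -22/221 ≈ -0.099548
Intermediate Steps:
M = -11/8 (M = -1 + (⅛)*(-3) = -1 - 3/8 = -11/8 ≈ -1.3750)
Y = -1/22 ≈ -0.045455
N(n, u) = n + u (N(n, u) = (n + u) + 0 = n + u)
1/(N(Y, G) + (9*2 - 10)) = 1/((-1/22 - 18) + (9*2 - 10)) = 1/(-397/22 + (18 - 10)) = 1/(-397/22 + 8) = 1/(-221/22) = -22/221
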